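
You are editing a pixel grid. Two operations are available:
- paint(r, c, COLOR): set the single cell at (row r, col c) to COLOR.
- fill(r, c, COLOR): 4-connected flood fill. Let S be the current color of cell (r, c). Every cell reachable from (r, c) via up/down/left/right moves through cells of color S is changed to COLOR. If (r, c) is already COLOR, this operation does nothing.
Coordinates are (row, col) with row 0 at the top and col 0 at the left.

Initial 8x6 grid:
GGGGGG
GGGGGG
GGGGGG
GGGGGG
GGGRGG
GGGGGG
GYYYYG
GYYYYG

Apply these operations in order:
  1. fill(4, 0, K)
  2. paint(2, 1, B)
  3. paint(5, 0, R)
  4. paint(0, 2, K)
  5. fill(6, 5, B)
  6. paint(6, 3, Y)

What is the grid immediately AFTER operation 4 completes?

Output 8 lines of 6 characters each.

Answer: KKKKKK
KKKKKK
KBKKKK
KKKKKK
KKKRKK
RKKKKK
KYYYYK
KYYYYK

Derivation:
After op 1 fill(4,0,K) [39 cells changed]:
KKKKKK
KKKKKK
KKKKKK
KKKKKK
KKKRKK
KKKKKK
KYYYYK
KYYYYK
After op 2 paint(2,1,B):
KKKKKK
KKKKKK
KBKKKK
KKKKKK
KKKRKK
KKKKKK
KYYYYK
KYYYYK
After op 3 paint(5,0,R):
KKKKKK
KKKKKK
KBKKKK
KKKKKK
KKKRKK
RKKKKK
KYYYYK
KYYYYK
After op 4 paint(0,2,K):
KKKKKK
KKKKKK
KBKKKK
KKKKKK
KKKRKK
RKKKKK
KYYYYK
KYYYYK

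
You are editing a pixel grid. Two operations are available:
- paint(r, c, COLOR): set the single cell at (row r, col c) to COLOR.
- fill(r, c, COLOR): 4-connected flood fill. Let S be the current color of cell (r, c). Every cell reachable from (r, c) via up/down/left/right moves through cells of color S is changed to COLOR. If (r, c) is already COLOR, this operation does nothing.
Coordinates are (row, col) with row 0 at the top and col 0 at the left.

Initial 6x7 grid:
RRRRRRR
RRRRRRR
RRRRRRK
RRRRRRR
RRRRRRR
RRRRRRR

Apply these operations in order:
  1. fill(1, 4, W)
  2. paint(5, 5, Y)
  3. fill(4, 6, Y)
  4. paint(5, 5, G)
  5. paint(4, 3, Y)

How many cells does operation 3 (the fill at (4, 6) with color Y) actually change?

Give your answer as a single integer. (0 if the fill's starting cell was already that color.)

After op 1 fill(1,4,W) [41 cells changed]:
WWWWWWW
WWWWWWW
WWWWWWK
WWWWWWW
WWWWWWW
WWWWWWW
After op 2 paint(5,5,Y):
WWWWWWW
WWWWWWW
WWWWWWK
WWWWWWW
WWWWWWW
WWWWWYW
After op 3 fill(4,6,Y) [40 cells changed]:
YYYYYYY
YYYYYYY
YYYYYYK
YYYYYYY
YYYYYYY
YYYYYYY

Answer: 40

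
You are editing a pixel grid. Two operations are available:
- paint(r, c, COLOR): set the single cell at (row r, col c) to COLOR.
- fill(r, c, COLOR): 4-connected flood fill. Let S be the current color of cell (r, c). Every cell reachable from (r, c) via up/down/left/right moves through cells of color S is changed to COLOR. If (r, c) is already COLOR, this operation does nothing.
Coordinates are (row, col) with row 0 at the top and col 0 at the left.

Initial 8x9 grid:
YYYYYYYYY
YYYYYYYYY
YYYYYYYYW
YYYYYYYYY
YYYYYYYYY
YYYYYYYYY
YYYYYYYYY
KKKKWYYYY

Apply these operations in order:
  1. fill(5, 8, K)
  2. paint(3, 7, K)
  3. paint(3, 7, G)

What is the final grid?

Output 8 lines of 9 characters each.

Answer: KKKKKKKKK
KKKKKKKKK
KKKKKKKKW
KKKKKKKGK
KKKKKKKKK
KKKKKKKKK
KKKKKKKKK
KKKKWKKKK

Derivation:
After op 1 fill(5,8,K) [66 cells changed]:
KKKKKKKKK
KKKKKKKKK
KKKKKKKKW
KKKKKKKKK
KKKKKKKKK
KKKKKKKKK
KKKKKKKKK
KKKKWKKKK
After op 2 paint(3,7,K):
KKKKKKKKK
KKKKKKKKK
KKKKKKKKW
KKKKKKKKK
KKKKKKKKK
KKKKKKKKK
KKKKKKKKK
KKKKWKKKK
After op 3 paint(3,7,G):
KKKKKKKKK
KKKKKKKKK
KKKKKKKKW
KKKKKKKGK
KKKKKKKKK
KKKKKKKKK
KKKKKKKKK
KKKKWKKKK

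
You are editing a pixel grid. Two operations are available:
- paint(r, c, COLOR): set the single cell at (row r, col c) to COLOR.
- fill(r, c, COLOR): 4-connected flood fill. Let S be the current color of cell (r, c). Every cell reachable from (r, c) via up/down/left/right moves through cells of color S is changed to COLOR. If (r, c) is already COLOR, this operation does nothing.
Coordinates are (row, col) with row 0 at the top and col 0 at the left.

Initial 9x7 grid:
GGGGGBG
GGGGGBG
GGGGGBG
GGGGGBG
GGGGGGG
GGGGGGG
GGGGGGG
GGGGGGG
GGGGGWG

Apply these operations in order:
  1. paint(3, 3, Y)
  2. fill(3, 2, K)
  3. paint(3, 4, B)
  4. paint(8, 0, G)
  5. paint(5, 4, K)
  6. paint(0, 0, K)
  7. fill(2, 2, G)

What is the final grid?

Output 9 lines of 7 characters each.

After op 1 paint(3,3,Y):
GGGGGBG
GGGGGBG
GGGGGBG
GGGYGBG
GGGGGGG
GGGGGGG
GGGGGGG
GGGGGGG
GGGGGWG
After op 2 fill(3,2,K) [57 cells changed]:
KKKKKBK
KKKKKBK
KKKKKBK
KKKYKBK
KKKKKKK
KKKKKKK
KKKKKKK
KKKKKKK
KKKKKWK
After op 3 paint(3,4,B):
KKKKKBK
KKKKKBK
KKKKKBK
KKKYBBK
KKKKKKK
KKKKKKK
KKKKKKK
KKKKKKK
KKKKKWK
After op 4 paint(8,0,G):
KKKKKBK
KKKKKBK
KKKKKBK
KKKYBBK
KKKKKKK
KKKKKKK
KKKKKKK
KKKKKKK
GKKKKWK
After op 5 paint(5,4,K):
KKKKKBK
KKKKKBK
KKKKKBK
KKKYBBK
KKKKKKK
KKKKKKK
KKKKKKK
KKKKKKK
GKKKKWK
After op 6 paint(0,0,K):
KKKKKBK
KKKKKBK
KKKKKBK
KKKYBBK
KKKKKKK
KKKKKKK
KKKKKKK
KKKKKKK
GKKKKWK
After op 7 fill(2,2,G) [55 cells changed]:
GGGGGBG
GGGGGBG
GGGGGBG
GGGYBBG
GGGGGGG
GGGGGGG
GGGGGGG
GGGGGGG
GGGGGWG

Answer: GGGGGBG
GGGGGBG
GGGGGBG
GGGYBBG
GGGGGGG
GGGGGGG
GGGGGGG
GGGGGGG
GGGGGWG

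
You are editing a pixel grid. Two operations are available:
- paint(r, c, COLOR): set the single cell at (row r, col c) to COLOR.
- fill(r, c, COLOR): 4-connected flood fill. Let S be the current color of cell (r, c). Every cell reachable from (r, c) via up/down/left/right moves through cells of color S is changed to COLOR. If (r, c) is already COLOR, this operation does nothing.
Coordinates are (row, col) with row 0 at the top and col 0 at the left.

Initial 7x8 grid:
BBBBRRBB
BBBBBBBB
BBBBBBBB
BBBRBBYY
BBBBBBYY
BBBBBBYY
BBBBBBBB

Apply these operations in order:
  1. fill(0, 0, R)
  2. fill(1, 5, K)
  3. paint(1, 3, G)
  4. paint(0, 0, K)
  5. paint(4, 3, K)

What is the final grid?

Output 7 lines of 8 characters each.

After op 1 fill(0,0,R) [47 cells changed]:
RRRRRRRR
RRRRRRRR
RRRRRRRR
RRRRRRYY
RRRRRRYY
RRRRRRYY
RRRRRRRR
After op 2 fill(1,5,K) [50 cells changed]:
KKKKKKKK
KKKKKKKK
KKKKKKKK
KKKKKKYY
KKKKKKYY
KKKKKKYY
KKKKKKKK
After op 3 paint(1,3,G):
KKKKKKKK
KKKGKKKK
KKKKKKKK
KKKKKKYY
KKKKKKYY
KKKKKKYY
KKKKKKKK
After op 4 paint(0,0,K):
KKKKKKKK
KKKGKKKK
KKKKKKKK
KKKKKKYY
KKKKKKYY
KKKKKKYY
KKKKKKKK
After op 5 paint(4,3,K):
KKKKKKKK
KKKGKKKK
KKKKKKKK
KKKKKKYY
KKKKKKYY
KKKKKKYY
KKKKKKKK

Answer: KKKKKKKK
KKKGKKKK
KKKKKKKK
KKKKKKYY
KKKKKKYY
KKKKKKYY
KKKKKKKK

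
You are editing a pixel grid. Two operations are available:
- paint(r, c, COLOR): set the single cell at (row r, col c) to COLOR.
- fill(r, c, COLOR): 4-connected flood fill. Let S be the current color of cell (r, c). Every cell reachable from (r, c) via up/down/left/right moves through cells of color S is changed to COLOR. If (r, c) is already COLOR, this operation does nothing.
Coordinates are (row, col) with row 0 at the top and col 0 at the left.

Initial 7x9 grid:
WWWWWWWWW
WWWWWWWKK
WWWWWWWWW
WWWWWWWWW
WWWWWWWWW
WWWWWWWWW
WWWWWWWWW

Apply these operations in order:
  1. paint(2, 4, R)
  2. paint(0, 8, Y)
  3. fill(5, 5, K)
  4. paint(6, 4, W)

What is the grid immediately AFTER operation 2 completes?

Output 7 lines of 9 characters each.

After op 1 paint(2,4,R):
WWWWWWWWW
WWWWWWWKK
WWWWRWWWW
WWWWWWWWW
WWWWWWWWW
WWWWWWWWW
WWWWWWWWW
After op 2 paint(0,8,Y):
WWWWWWWWY
WWWWWWWKK
WWWWRWWWW
WWWWWWWWW
WWWWWWWWW
WWWWWWWWW
WWWWWWWWW

Answer: WWWWWWWWY
WWWWWWWKK
WWWWRWWWW
WWWWWWWWW
WWWWWWWWW
WWWWWWWWW
WWWWWWWWW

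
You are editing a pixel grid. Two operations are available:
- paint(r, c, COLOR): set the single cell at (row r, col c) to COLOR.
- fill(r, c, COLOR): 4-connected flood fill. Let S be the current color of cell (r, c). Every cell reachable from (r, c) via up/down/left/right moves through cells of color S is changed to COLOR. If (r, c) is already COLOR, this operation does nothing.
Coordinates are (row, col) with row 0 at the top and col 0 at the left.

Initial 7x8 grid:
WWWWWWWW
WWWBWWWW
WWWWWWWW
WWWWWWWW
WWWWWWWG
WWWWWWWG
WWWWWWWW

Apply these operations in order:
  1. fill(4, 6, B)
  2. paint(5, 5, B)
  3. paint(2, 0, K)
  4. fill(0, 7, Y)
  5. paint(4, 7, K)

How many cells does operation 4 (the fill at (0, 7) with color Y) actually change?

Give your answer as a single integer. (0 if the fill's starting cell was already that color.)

Answer: 53

Derivation:
After op 1 fill(4,6,B) [53 cells changed]:
BBBBBBBB
BBBBBBBB
BBBBBBBB
BBBBBBBB
BBBBBBBG
BBBBBBBG
BBBBBBBB
After op 2 paint(5,5,B):
BBBBBBBB
BBBBBBBB
BBBBBBBB
BBBBBBBB
BBBBBBBG
BBBBBBBG
BBBBBBBB
After op 3 paint(2,0,K):
BBBBBBBB
BBBBBBBB
KBBBBBBB
BBBBBBBB
BBBBBBBG
BBBBBBBG
BBBBBBBB
After op 4 fill(0,7,Y) [53 cells changed]:
YYYYYYYY
YYYYYYYY
KYYYYYYY
YYYYYYYY
YYYYYYYG
YYYYYYYG
YYYYYYYY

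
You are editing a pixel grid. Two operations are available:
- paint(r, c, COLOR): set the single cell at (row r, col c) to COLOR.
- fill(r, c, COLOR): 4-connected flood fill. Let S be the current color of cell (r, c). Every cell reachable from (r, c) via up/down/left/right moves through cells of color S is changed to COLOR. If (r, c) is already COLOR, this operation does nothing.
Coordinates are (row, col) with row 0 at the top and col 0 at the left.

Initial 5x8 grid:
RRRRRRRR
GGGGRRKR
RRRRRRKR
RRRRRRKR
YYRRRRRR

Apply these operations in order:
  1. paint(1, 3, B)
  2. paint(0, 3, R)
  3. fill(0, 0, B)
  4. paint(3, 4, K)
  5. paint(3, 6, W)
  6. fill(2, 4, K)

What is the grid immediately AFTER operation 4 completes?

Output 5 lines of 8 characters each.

After op 1 paint(1,3,B):
RRRRRRRR
GGGBRRKR
RRRRRRKR
RRRRRRKR
YYRRRRRR
After op 2 paint(0,3,R):
RRRRRRRR
GGGBRRKR
RRRRRRKR
RRRRRRKR
YYRRRRRR
After op 3 fill(0,0,B) [31 cells changed]:
BBBBBBBB
GGGBBBKB
BBBBBBKB
BBBBBBKB
YYBBBBBB
After op 4 paint(3,4,K):
BBBBBBBB
GGGBBBKB
BBBBBBKB
BBBBKBKB
YYBBBBBB

Answer: BBBBBBBB
GGGBBBKB
BBBBBBKB
BBBBKBKB
YYBBBBBB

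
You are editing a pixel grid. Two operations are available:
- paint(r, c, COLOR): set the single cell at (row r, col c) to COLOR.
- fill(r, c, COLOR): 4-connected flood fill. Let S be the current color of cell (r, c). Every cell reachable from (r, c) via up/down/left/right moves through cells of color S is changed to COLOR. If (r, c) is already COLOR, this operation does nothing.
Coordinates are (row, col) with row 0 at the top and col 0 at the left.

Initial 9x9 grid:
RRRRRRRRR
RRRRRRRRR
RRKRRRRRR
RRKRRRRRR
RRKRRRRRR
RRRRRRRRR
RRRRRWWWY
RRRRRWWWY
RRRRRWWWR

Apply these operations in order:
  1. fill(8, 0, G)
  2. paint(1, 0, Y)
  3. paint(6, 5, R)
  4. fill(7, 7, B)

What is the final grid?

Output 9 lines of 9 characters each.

Answer: GGGGGGGGG
YGGGGGGGG
GGKGGGGGG
GGKGGGGGG
GGKGGGGGG
GGGGGGGGG
GGGGGRBBY
GGGGGBBBY
GGGGGBBBR

Derivation:
After op 1 fill(8,0,G) [66 cells changed]:
GGGGGGGGG
GGGGGGGGG
GGKGGGGGG
GGKGGGGGG
GGKGGGGGG
GGGGGGGGG
GGGGGWWWY
GGGGGWWWY
GGGGGWWWR
After op 2 paint(1,0,Y):
GGGGGGGGG
YGGGGGGGG
GGKGGGGGG
GGKGGGGGG
GGKGGGGGG
GGGGGGGGG
GGGGGWWWY
GGGGGWWWY
GGGGGWWWR
After op 3 paint(6,5,R):
GGGGGGGGG
YGGGGGGGG
GGKGGGGGG
GGKGGGGGG
GGKGGGGGG
GGGGGGGGG
GGGGGRWWY
GGGGGWWWY
GGGGGWWWR
After op 4 fill(7,7,B) [8 cells changed]:
GGGGGGGGG
YGGGGGGGG
GGKGGGGGG
GGKGGGGGG
GGKGGGGGG
GGGGGGGGG
GGGGGRBBY
GGGGGBBBY
GGGGGBBBR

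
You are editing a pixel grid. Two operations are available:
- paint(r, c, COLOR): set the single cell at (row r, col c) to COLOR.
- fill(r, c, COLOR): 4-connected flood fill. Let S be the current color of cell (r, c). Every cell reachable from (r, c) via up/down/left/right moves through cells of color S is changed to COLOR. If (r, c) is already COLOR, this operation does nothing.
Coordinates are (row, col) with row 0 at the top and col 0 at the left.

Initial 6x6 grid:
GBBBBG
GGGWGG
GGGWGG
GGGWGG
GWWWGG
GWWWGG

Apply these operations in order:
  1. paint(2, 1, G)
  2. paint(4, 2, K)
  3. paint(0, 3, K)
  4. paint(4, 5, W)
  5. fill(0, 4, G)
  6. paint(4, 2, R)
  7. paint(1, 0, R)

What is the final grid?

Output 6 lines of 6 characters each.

Answer: GBBKGG
RGGWGG
GGGWGG
GGGWGG
GWRWGW
GWWWGG

Derivation:
After op 1 paint(2,1,G):
GBBBBG
GGGWGG
GGGWGG
GGGWGG
GWWWGG
GWWWGG
After op 2 paint(4,2,K):
GBBBBG
GGGWGG
GGGWGG
GGGWGG
GWKWGG
GWWWGG
After op 3 paint(0,3,K):
GBBKBG
GGGWGG
GGGWGG
GGGWGG
GWKWGG
GWWWGG
After op 4 paint(4,5,W):
GBBKBG
GGGWGG
GGGWGG
GGGWGG
GWKWGW
GWWWGG
After op 5 fill(0,4,G) [1 cells changed]:
GBBKGG
GGGWGG
GGGWGG
GGGWGG
GWKWGW
GWWWGG
After op 6 paint(4,2,R):
GBBKGG
GGGWGG
GGGWGG
GGGWGG
GWRWGW
GWWWGG
After op 7 paint(1,0,R):
GBBKGG
RGGWGG
GGGWGG
GGGWGG
GWRWGW
GWWWGG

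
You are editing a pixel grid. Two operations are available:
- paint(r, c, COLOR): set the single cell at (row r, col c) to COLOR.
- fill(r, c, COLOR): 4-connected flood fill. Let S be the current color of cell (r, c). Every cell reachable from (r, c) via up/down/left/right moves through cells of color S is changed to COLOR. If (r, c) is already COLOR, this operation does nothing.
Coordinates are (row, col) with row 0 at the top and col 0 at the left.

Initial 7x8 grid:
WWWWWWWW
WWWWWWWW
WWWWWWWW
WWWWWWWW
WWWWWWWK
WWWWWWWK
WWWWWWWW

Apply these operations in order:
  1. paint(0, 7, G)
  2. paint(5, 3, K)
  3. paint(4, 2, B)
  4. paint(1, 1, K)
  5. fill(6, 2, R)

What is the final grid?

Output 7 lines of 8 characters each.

After op 1 paint(0,7,G):
WWWWWWWG
WWWWWWWW
WWWWWWWW
WWWWWWWW
WWWWWWWK
WWWWWWWK
WWWWWWWW
After op 2 paint(5,3,K):
WWWWWWWG
WWWWWWWW
WWWWWWWW
WWWWWWWW
WWWWWWWK
WWWKWWWK
WWWWWWWW
After op 3 paint(4,2,B):
WWWWWWWG
WWWWWWWW
WWWWWWWW
WWWWWWWW
WWBWWWWK
WWWKWWWK
WWWWWWWW
After op 4 paint(1,1,K):
WWWWWWWG
WKWWWWWW
WWWWWWWW
WWWWWWWW
WWBWWWWK
WWWKWWWK
WWWWWWWW
After op 5 fill(6,2,R) [50 cells changed]:
RRRRRRRG
RKRRRRRR
RRRRRRRR
RRRRRRRR
RRBRRRRK
RRRKRRRK
RRRRRRRR

Answer: RRRRRRRG
RKRRRRRR
RRRRRRRR
RRRRRRRR
RRBRRRRK
RRRKRRRK
RRRRRRRR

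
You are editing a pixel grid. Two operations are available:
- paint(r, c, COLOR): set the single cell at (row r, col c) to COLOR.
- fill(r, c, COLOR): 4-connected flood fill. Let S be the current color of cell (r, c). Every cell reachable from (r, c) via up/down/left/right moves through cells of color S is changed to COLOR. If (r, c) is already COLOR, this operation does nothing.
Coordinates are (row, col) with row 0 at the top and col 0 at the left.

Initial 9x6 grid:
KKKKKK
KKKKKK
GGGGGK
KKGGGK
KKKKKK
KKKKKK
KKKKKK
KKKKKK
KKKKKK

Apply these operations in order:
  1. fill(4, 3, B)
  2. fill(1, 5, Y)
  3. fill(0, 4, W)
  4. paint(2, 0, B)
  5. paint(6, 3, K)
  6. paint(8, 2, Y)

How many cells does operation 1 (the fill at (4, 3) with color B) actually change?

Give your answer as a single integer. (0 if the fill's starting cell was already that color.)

After op 1 fill(4,3,B) [46 cells changed]:
BBBBBB
BBBBBB
GGGGGB
BBGGGB
BBBBBB
BBBBBB
BBBBBB
BBBBBB
BBBBBB

Answer: 46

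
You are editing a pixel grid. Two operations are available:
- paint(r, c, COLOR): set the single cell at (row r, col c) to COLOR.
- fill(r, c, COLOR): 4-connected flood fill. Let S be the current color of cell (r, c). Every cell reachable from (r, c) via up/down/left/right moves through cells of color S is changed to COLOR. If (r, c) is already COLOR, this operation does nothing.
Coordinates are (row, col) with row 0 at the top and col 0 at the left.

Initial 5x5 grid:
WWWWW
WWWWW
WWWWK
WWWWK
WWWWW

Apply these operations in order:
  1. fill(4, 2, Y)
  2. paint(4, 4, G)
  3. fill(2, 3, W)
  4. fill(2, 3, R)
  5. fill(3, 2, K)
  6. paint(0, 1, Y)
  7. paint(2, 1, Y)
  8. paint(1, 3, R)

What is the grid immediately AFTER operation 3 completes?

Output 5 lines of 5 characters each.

Answer: WWWWW
WWWWW
WWWWK
WWWWK
WWWWG

Derivation:
After op 1 fill(4,2,Y) [23 cells changed]:
YYYYY
YYYYY
YYYYK
YYYYK
YYYYY
After op 2 paint(4,4,G):
YYYYY
YYYYY
YYYYK
YYYYK
YYYYG
After op 3 fill(2,3,W) [22 cells changed]:
WWWWW
WWWWW
WWWWK
WWWWK
WWWWG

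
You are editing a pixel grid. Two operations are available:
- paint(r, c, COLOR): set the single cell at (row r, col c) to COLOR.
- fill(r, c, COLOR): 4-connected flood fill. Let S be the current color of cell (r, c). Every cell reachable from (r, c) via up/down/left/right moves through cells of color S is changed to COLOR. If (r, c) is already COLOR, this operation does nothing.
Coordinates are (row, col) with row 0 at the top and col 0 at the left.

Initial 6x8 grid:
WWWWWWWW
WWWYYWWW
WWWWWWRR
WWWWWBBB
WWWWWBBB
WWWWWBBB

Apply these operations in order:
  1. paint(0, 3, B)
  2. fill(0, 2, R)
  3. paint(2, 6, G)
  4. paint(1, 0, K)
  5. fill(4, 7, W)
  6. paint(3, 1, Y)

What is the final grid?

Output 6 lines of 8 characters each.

Answer: RRRBRRRR
KRRYYRRR
RRRRRRGR
RYRRRWWW
RRRRRWWW
RRRRRWWW

Derivation:
After op 1 paint(0,3,B):
WWWBWWWW
WWWYYWWW
WWWWWWRR
WWWWWBBB
WWWWWBBB
WWWWWBBB
After op 2 fill(0,2,R) [34 cells changed]:
RRRBRRRR
RRRYYRRR
RRRRRRRR
RRRRRBBB
RRRRRBBB
RRRRRBBB
After op 3 paint(2,6,G):
RRRBRRRR
RRRYYRRR
RRRRRRGR
RRRRRBBB
RRRRRBBB
RRRRRBBB
After op 4 paint(1,0,K):
RRRBRRRR
KRRYYRRR
RRRRRRGR
RRRRRBBB
RRRRRBBB
RRRRRBBB
After op 5 fill(4,7,W) [9 cells changed]:
RRRBRRRR
KRRYYRRR
RRRRRRGR
RRRRRWWW
RRRRRWWW
RRRRRWWW
After op 6 paint(3,1,Y):
RRRBRRRR
KRRYYRRR
RRRRRRGR
RYRRRWWW
RRRRRWWW
RRRRRWWW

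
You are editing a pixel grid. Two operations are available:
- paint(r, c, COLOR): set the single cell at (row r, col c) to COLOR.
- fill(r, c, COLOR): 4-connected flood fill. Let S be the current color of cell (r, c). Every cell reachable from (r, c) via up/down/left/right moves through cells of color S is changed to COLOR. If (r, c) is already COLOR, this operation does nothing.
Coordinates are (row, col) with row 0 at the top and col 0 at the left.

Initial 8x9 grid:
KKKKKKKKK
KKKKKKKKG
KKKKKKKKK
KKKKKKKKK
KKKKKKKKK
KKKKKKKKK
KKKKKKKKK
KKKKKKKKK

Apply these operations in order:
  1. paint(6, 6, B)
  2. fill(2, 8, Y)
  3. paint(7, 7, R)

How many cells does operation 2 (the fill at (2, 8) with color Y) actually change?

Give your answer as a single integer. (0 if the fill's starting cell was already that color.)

Answer: 70

Derivation:
After op 1 paint(6,6,B):
KKKKKKKKK
KKKKKKKKG
KKKKKKKKK
KKKKKKKKK
KKKKKKKKK
KKKKKKKKK
KKKKKKBKK
KKKKKKKKK
After op 2 fill(2,8,Y) [70 cells changed]:
YYYYYYYYY
YYYYYYYYG
YYYYYYYYY
YYYYYYYYY
YYYYYYYYY
YYYYYYYYY
YYYYYYBYY
YYYYYYYYY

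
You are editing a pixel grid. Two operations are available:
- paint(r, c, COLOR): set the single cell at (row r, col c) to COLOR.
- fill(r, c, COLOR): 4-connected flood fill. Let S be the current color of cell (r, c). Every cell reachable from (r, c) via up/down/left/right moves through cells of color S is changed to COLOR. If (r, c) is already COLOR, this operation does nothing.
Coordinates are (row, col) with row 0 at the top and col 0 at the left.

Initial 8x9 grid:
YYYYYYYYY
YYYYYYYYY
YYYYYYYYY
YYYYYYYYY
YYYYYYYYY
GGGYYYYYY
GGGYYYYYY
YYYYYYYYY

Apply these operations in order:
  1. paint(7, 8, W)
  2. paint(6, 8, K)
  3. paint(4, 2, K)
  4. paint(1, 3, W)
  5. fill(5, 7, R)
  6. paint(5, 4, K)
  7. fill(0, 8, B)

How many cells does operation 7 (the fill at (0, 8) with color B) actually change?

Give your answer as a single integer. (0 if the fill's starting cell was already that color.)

After op 1 paint(7,8,W):
YYYYYYYYY
YYYYYYYYY
YYYYYYYYY
YYYYYYYYY
YYYYYYYYY
GGGYYYYYY
GGGYYYYYY
YYYYYYYYW
After op 2 paint(6,8,K):
YYYYYYYYY
YYYYYYYYY
YYYYYYYYY
YYYYYYYYY
YYYYYYYYY
GGGYYYYYY
GGGYYYYYK
YYYYYYYYW
After op 3 paint(4,2,K):
YYYYYYYYY
YYYYYYYYY
YYYYYYYYY
YYYYYYYYY
YYKYYYYYY
GGGYYYYYY
GGGYYYYYK
YYYYYYYYW
After op 4 paint(1,3,W):
YYYYYYYYY
YYYWYYYYY
YYYYYYYYY
YYYYYYYYY
YYKYYYYYY
GGGYYYYYY
GGGYYYYYK
YYYYYYYYW
After op 5 fill(5,7,R) [62 cells changed]:
RRRRRRRRR
RRRWRRRRR
RRRRRRRRR
RRRRRRRRR
RRKRRRRRR
GGGRRRRRR
GGGRRRRRK
RRRRRRRRW
After op 6 paint(5,4,K):
RRRRRRRRR
RRRWRRRRR
RRRRRRRRR
RRRRRRRRR
RRKRRRRRR
GGGRKRRRR
GGGRRRRRK
RRRRRRRRW
After op 7 fill(0,8,B) [61 cells changed]:
BBBBBBBBB
BBBWBBBBB
BBBBBBBBB
BBBBBBBBB
BBKBBBBBB
GGGBKBBBB
GGGBBBBBK
BBBBBBBBW

Answer: 61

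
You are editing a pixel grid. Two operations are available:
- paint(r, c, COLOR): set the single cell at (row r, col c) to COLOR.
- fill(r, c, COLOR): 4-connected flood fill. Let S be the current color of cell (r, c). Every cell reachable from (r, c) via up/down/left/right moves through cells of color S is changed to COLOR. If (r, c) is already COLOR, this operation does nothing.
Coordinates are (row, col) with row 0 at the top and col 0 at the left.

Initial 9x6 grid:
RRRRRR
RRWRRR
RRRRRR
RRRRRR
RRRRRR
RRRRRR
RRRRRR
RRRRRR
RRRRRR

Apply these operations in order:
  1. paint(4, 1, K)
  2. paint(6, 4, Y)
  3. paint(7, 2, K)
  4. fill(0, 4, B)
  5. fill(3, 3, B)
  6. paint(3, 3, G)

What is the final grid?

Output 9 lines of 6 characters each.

After op 1 paint(4,1,K):
RRRRRR
RRWRRR
RRRRRR
RRRRRR
RKRRRR
RRRRRR
RRRRRR
RRRRRR
RRRRRR
After op 2 paint(6,4,Y):
RRRRRR
RRWRRR
RRRRRR
RRRRRR
RKRRRR
RRRRRR
RRRRYR
RRRRRR
RRRRRR
After op 3 paint(7,2,K):
RRRRRR
RRWRRR
RRRRRR
RRRRRR
RKRRRR
RRRRRR
RRRRYR
RRKRRR
RRRRRR
After op 4 fill(0,4,B) [50 cells changed]:
BBBBBB
BBWBBB
BBBBBB
BBBBBB
BKBBBB
BBBBBB
BBBBYB
BBKBBB
BBBBBB
After op 5 fill(3,3,B) [0 cells changed]:
BBBBBB
BBWBBB
BBBBBB
BBBBBB
BKBBBB
BBBBBB
BBBBYB
BBKBBB
BBBBBB
After op 6 paint(3,3,G):
BBBBBB
BBWBBB
BBBBBB
BBBGBB
BKBBBB
BBBBBB
BBBBYB
BBKBBB
BBBBBB

Answer: BBBBBB
BBWBBB
BBBBBB
BBBGBB
BKBBBB
BBBBBB
BBBBYB
BBKBBB
BBBBBB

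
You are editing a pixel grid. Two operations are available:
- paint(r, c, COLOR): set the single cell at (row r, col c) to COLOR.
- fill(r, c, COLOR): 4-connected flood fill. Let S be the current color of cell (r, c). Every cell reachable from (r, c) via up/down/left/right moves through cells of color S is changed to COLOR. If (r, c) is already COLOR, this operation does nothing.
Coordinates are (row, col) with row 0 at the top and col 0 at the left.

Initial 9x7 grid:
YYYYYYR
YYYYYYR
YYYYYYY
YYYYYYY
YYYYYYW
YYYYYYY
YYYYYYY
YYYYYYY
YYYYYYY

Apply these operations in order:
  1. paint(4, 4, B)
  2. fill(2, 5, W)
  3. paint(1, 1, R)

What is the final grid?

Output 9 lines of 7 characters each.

Answer: WWWWWWR
WRWWWWR
WWWWWWW
WWWWWWW
WWWWBWW
WWWWWWW
WWWWWWW
WWWWWWW
WWWWWWW

Derivation:
After op 1 paint(4,4,B):
YYYYYYR
YYYYYYR
YYYYYYY
YYYYYYY
YYYYBYW
YYYYYYY
YYYYYYY
YYYYYYY
YYYYYYY
After op 2 fill(2,5,W) [59 cells changed]:
WWWWWWR
WWWWWWR
WWWWWWW
WWWWWWW
WWWWBWW
WWWWWWW
WWWWWWW
WWWWWWW
WWWWWWW
After op 3 paint(1,1,R):
WWWWWWR
WRWWWWR
WWWWWWW
WWWWWWW
WWWWBWW
WWWWWWW
WWWWWWW
WWWWWWW
WWWWWWW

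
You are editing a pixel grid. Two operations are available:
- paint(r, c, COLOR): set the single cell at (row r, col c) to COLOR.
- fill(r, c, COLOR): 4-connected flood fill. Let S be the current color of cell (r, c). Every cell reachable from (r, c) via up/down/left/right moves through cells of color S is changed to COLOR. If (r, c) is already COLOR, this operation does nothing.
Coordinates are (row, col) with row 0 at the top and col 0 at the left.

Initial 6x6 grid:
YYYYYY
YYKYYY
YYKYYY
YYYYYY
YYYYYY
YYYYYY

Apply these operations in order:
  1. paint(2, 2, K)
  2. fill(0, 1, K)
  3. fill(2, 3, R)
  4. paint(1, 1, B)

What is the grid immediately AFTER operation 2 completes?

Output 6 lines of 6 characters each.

After op 1 paint(2,2,K):
YYYYYY
YYKYYY
YYKYYY
YYYYYY
YYYYYY
YYYYYY
After op 2 fill(0,1,K) [34 cells changed]:
KKKKKK
KKKKKK
KKKKKK
KKKKKK
KKKKKK
KKKKKK

Answer: KKKKKK
KKKKKK
KKKKKK
KKKKKK
KKKKKK
KKKKKK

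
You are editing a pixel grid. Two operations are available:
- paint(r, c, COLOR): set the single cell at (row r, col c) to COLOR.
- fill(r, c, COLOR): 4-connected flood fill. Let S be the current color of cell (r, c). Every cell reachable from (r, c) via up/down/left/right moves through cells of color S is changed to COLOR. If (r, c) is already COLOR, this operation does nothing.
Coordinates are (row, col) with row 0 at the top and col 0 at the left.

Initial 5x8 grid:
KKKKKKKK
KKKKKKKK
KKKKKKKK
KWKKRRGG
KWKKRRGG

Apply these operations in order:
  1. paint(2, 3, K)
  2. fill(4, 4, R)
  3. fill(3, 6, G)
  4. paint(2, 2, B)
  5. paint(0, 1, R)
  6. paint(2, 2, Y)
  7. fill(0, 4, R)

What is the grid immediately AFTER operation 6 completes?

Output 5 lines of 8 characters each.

Answer: KRKKKKKK
KKKKKKKK
KKYKKKKK
KWKKRRGG
KWKKRRGG

Derivation:
After op 1 paint(2,3,K):
KKKKKKKK
KKKKKKKK
KKKKKKKK
KWKKRRGG
KWKKRRGG
After op 2 fill(4,4,R) [0 cells changed]:
KKKKKKKK
KKKKKKKK
KKKKKKKK
KWKKRRGG
KWKKRRGG
After op 3 fill(3,6,G) [0 cells changed]:
KKKKKKKK
KKKKKKKK
KKKKKKKK
KWKKRRGG
KWKKRRGG
After op 4 paint(2,2,B):
KKKKKKKK
KKKKKKKK
KKBKKKKK
KWKKRRGG
KWKKRRGG
After op 5 paint(0,1,R):
KRKKKKKK
KKKKKKKK
KKBKKKKK
KWKKRRGG
KWKKRRGG
After op 6 paint(2,2,Y):
KRKKKKKK
KKKKKKKK
KKYKKKKK
KWKKRRGG
KWKKRRGG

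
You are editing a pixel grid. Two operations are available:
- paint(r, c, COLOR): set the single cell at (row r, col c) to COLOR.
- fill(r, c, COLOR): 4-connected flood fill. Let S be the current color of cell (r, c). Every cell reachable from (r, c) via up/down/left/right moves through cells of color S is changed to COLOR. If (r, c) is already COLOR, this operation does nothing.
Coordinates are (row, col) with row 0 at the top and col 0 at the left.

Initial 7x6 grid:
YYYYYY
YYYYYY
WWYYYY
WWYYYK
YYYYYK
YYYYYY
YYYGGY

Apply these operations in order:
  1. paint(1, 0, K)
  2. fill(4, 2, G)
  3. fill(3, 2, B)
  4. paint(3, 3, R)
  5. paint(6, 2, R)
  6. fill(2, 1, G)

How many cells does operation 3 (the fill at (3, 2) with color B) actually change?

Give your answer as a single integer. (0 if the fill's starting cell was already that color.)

After op 1 paint(1,0,K):
YYYYYY
KYYYYY
WWYYYY
WWYYYK
YYYYYK
YYYYYY
YYYGGY
After op 2 fill(4,2,G) [33 cells changed]:
GGGGGG
KGGGGG
WWGGGG
WWGGGK
GGGGGK
GGGGGG
GGGGGG
After op 3 fill(3,2,B) [35 cells changed]:
BBBBBB
KBBBBB
WWBBBB
WWBBBK
BBBBBK
BBBBBB
BBBBBB

Answer: 35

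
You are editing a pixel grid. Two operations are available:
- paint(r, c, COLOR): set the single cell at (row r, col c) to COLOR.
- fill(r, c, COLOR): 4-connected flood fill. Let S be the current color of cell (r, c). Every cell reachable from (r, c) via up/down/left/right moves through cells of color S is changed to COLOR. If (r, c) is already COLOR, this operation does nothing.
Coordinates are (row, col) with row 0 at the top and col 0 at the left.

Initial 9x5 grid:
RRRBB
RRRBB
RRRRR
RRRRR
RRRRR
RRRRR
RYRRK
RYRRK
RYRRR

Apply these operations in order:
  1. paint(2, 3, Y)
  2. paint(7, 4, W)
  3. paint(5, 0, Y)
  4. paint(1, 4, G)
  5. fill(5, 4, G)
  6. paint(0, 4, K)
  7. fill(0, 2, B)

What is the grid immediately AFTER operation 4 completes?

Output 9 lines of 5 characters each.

Answer: RRRBB
RRRBG
RRRYR
RRRRR
RRRRR
YRRRR
RYRRK
RYRRW
RYRRR

Derivation:
After op 1 paint(2,3,Y):
RRRBB
RRRBB
RRRYR
RRRRR
RRRRR
RRRRR
RYRRK
RYRRK
RYRRR
After op 2 paint(7,4,W):
RRRBB
RRRBB
RRRYR
RRRRR
RRRRR
RRRRR
RYRRK
RYRRW
RYRRR
After op 3 paint(5,0,Y):
RRRBB
RRRBB
RRRYR
RRRRR
RRRRR
YRRRR
RYRRK
RYRRW
RYRRR
After op 4 paint(1,4,G):
RRRBB
RRRBG
RRRYR
RRRRR
RRRRR
YRRRR
RYRRK
RYRRW
RYRRR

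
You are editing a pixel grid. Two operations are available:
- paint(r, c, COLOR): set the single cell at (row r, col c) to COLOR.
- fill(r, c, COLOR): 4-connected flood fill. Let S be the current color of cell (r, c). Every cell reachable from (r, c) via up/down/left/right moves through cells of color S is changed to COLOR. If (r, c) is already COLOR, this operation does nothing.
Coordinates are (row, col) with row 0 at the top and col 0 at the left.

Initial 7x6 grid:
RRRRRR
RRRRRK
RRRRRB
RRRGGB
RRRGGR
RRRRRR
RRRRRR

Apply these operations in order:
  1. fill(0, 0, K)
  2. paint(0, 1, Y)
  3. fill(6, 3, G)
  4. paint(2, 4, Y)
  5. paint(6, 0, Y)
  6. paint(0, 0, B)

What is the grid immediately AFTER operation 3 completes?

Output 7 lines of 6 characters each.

After op 1 fill(0,0,K) [35 cells changed]:
KKKKKK
KKKKKK
KKKKKB
KKKGGB
KKKGGK
KKKKKK
KKKKKK
After op 2 paint(0,1,Y):
KYKKKK
KKKKKK
KKKKKB
KKKGGB
KKKGGK
KKKKKK
KKKKKK
After op 3 fill(6,3,G) [35 cells changed]:
GYGGGG
GGGGGG
GGGGGB
GGGGGB
GGGGGG
GGGGGG
GGGGGG

Answer: GYGGGG
GGGGGG
GGGGGB
GGGGGB
GGGGGG
GGGGGG
GGGGGG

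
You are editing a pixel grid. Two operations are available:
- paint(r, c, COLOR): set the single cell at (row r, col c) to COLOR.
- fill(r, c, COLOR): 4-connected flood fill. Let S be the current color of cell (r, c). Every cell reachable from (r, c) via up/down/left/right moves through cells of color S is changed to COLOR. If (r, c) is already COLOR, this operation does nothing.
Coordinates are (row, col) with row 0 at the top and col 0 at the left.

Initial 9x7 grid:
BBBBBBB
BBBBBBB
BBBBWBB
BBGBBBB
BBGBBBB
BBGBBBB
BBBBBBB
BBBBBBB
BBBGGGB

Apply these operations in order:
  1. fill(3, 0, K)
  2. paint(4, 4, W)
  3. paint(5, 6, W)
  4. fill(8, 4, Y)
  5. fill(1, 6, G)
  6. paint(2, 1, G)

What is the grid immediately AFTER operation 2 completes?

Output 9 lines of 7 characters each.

After op 1 fill(3,0,K) [56 cells changed]:
KKKKKKK
KKKKKKK
KKKKWKK
KKGKKKK
KKGKKKK
KKGKKKK
KKKKKKK
KKKKKKK
KKKGGGK
After op 2 paint(4,4,W):
KKKKKKK
KKKKKKK
KKKKWKK
KKGKKKK
KKGKWKK
KKGKKKK
KKKKKKK
KKKKKKK
KKKGGGK

Answer: KKKKKKK
KKKKKKK
KKKKWKK
KKGKKKK
KKGKWKK
KKGKKKK
KKKKKKK
KKKKKKK
KKKGGGK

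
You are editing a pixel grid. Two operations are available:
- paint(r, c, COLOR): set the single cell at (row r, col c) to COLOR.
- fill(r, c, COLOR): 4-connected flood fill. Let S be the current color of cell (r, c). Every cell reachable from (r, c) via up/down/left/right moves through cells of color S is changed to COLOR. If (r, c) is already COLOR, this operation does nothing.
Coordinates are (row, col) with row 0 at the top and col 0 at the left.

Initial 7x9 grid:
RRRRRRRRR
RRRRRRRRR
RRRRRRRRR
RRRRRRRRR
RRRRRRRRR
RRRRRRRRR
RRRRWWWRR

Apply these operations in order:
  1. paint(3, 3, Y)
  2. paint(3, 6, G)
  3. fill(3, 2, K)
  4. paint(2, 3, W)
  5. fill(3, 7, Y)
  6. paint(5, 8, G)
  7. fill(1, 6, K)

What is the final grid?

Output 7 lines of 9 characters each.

Answer: KKKKKKKKK
KKKKKKKKK
KKKWKKKKK
KKKKKKGKK
KKKKKKKKK
KKKKKKKKG
KKKKWWWKK

Derivation:
After op 1 paint(3,3,Y):
RRRRRRRRR
RRRRRRRRR
RRRRRRRRR
RRRYRRRRR
RRRRRRRRR
RRRRRRRRR
RRRRWWWRR
After op 2 paint(3,6,G):
RRRRRRRRR
RRRRRRRRR
RRRRRRRRR
RRRYRRGRR
RRRRRRRRR
RRRRRRRRR
RRRRWWWRR
After op 3 fill(3,2,K) [58 cells changed]:
KKKKKKKKK
KKKKKKKKK
KKKKKKKKK
KKKYKKGKK
KKKKKKKKK
KKKKKKKKK
KKKKWWWKK
After op 4 paint(2,3,W):
KKKKKKKKK
KKKKKKKKK
KKKWKKKKK
KKKYKKGKK
KKKKKKKKK
KKKKKKKKK
KKKKWWWKK
After op 5 fill(3,7,Y) [57 cells changed]:
YYYYYYYYY
YYYYYYYYY
YYYWYYYYY
YYYYYYGYY
YYYYYYYYY
YYYYYYYYY
YYYYWWWYY
After op 6 paint(5,8,G):
YYYYYYYYY
YYYYYYYYY
YYYWYYYYY
YYYYYYGYY
YYYYYYYYY
YYYYYYYYG
YYYYWWWYY
After op 7 fill(1,6,K) [57 cells changed]:
KKKKKKKKK
KKKKKKKKK
KKKWKKKKK
KKKKKKGKK
KKKKKKKKK
KKKKKKKKG
KKKKWWWKK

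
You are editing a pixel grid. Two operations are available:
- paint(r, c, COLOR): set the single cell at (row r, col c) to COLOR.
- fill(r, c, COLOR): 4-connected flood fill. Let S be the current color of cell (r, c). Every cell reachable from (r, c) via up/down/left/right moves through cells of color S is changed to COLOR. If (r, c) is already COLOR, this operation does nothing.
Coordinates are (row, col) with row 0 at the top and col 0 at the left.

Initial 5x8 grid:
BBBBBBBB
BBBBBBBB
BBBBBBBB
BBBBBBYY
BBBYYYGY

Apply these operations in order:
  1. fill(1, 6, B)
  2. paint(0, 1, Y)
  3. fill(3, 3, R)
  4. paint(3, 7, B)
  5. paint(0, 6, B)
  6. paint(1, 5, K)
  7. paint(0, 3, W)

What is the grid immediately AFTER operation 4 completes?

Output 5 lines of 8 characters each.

After op 1 fill(1,6,B) [0 cells changed]:
BBBBBBBB
BBBBBBBB
BBBBBBBB
BBBBBBYY
BBBYYYGY
After op 2 paint(0,1,Y):
BYBBBBBB
BBBBBBBB
BBBBBBBB
BBBBBBYY
BBBYYYGY
After op 3 fill(3,3,R) [32 cells changed]:
RYRRRRRR
RRRRRRRR
RRRRRRRR
RRRRRRYY
RRRYYYGY
After op 4 paint(3,7,B):
RYRRRRRR
RRRRRRRR
RRRRRRRR
RRRRRRYB
RRRYYYGY

Answer: RYRRRRRR
RRRRRRRR
RRRRRRRR
RRRRRRYB
RRRYYYGY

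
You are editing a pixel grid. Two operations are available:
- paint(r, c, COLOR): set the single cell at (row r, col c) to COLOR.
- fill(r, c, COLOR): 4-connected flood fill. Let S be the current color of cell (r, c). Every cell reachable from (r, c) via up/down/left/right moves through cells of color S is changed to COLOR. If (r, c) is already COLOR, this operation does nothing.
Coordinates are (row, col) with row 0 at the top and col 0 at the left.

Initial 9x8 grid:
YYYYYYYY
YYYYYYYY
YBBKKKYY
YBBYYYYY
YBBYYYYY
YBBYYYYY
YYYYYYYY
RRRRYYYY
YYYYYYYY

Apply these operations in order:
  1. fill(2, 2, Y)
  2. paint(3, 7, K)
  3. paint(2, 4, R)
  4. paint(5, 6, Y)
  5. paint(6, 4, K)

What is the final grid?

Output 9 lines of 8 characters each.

After op 1 fill(2,2,Y) [8 cells changed]:
YYYYYYYY
YYYYYYYY
YYYKKKYY
YYYYYYYY
YYYYYYYY
YYYYYYYY
YYYYYYYY
RRRRYYYY
YYYYYYYY
After op 2 paint(3,7,K):
YYYYYYYY
YYYYYYYY
YYYKKKYY
YYYYYYYK
YYYYYYYY
YYYYYYYY
YYYYYYYY
RRRRYYYY
YYYYYYYY
After op 3 paint(2,4,R):
YYYYYYYY
YYYYYYYY
YYYKRKYY
YYYYYYYK
YYYYYYYY
YYYYYYYY
YYYYYYYY
RRRRYYYY
YYYYYYYY
After op 4 paint(5,6,Y):
YYYYYYYY
YYYYYYYY
YYYKRKYY
YYYYYYYK
YYYYYYYY
YYYYYYYY
YYYYYYYY
RRRRYYYY
YYYYYYYY
After op 5 paint(6,4,K):
YYYYYYYY
YYYYYYYY
YYYKRKYY
YYYYYYYK
YYYYYYYY
YYYYYYYY
YYYYKYYY
RRRRYYYY
YYYYYYYY

Answer: YYYYYYYY
YYYYYYYY
YYYKRKYY
YYYYYYYK
YYYYYYYY
YYYYYYYY
YYYYKYYY
RRRRYYYY
YYYYYYYY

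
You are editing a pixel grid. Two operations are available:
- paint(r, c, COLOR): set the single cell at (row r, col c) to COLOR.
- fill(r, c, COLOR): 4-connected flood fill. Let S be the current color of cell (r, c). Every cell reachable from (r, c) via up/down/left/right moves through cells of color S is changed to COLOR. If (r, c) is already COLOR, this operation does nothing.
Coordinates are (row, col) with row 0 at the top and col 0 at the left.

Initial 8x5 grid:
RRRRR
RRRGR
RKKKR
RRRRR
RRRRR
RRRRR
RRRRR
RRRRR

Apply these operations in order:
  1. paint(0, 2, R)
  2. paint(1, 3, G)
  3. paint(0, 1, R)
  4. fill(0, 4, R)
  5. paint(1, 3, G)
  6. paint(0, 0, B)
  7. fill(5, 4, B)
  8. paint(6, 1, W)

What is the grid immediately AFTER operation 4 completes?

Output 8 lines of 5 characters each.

After op 1 paint(0,2,R):
RRRRR
RRRGR
RKKKR
RRRRR
RRRRR
RRRRR
RRRRR
RRRRR
After op 2 paint(1,3,G):
RRRRR
RRRGR
RKKKR
RRRRR
RRRRR
RRRRR
RRRRR
RRRRR
After op 3 paint(0,1,R):
RRRRR
RRRGR
RKKKR
RRRRR
RRRRR
RRRRR
RRRRR
RRRRR
After op 4 fill(0,4,R) [0 cells changed]:
RRRRR
RRRGR
RKKKR
RRRRR
RRRRR
RRRRR
RRRRR
RRRRR

Answer: RRRRR
RRRGR
RKKKR
RRRRR
RRRRR
RRRRR
RRRRR
RRRRR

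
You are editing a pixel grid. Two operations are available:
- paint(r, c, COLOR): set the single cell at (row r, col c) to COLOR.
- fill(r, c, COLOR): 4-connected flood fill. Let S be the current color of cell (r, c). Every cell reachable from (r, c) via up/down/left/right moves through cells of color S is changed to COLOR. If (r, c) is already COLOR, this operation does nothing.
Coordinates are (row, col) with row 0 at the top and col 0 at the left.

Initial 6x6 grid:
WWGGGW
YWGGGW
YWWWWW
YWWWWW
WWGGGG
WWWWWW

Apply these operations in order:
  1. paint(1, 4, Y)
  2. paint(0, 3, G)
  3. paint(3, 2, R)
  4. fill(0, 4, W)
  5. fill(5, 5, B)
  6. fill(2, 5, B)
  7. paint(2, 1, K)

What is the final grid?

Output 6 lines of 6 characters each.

After op 1 paint(1,4,Y):
WWGGGW
YWGGYW
YWWWWW
YWWWWW
WWGGGG
WWWWWW
After op 2 paint(0,3,G):
WWGGGW
YWGGYW
YWWWWW
YWWWWW
WWGGGG
WWWWWW
After op 3 paint(3,2,R):
WWGGGW
YWGGYW
YWWWWW
YWRWWW
WWGGGG
WWWWWW
After op 4 fill(0,4,W) [5 cells changed]:
WWWWWW
YWWWYW
YWWWWW
YWRWWW
WWGGGG
WWWWWW
After op 5 fill(5,5,B) [27 cells changed]:
BBBBBB
YBBBYB
YBBBBB
YBRBBB
BBGGGG
BBBBBB
After op 6 fill(2,5,B) [0 cells changed]:
BBBBBB
YBBBYB
YBBBBB
YBRBBB
BBGGGG
BBBBBB
After op 7 paint(2,1,K):
BBBBBB
YBBBYB
YKBBBB
YBRBBB
BBGGGG
BBBBBB

Answer: BBBBBB
YBBBYB
YKBBBB
YBRBBB
BBGGGG
BBBBBB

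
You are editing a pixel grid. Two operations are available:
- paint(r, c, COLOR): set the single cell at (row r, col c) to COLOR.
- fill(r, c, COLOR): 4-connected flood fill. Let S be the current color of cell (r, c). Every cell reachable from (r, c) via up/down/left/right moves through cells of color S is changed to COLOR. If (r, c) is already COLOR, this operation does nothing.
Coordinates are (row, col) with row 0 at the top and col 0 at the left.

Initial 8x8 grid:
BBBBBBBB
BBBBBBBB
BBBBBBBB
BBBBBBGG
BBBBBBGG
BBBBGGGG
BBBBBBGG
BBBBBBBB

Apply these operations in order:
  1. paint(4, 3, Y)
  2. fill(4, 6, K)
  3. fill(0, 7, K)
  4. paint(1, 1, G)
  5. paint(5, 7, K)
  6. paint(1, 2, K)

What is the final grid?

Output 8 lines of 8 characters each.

After op 1 paint(4,3,Y):
BBBBBBBB
BBBBBBBB
BBBBBBBB
BBBBBBGG
BBBYBBGG
BBBBGGGG
BBBBBBGG
BBBBBBBB
After op 2 fill(4,6,K) [10 cells changed]:
BBBBBBBB
BBBBBBBB
BBBBBBBB
BBBBBBKK
BBBYBBKK
BBBBKKKK
BBBBBBKK
BBBBBBBB
After op 3 fill(0,7,K) [53 cells changed]:
KKKKKKKK
KKKKKKKK
KKKKKKKK
KKKKKKKK
KKKYKKKK
KKKKKKKK
KKKKKKKK
KKKKKKKK
After op 4 paint(1,1,G):
KKKKKKKK
KGKKKKKK
KKKKKKKK
KKKKKKKK
KKKYKKKK
KKKKKKKK
KKKKKKKK
KKKKKKKK
After op 5 paint(5,7,K):
KKKKKKKK
KGKKKKKK
KKKKKKKK
KKKKKKKK
KKKYKKKK
KKKKKKKK
KKKKKKKK
KKKKKKKK
After op 6 paint(1,2,K):
KKKKKKKK
KGKKKKKK
KKKKKKKK
KKKKKKKK
KKKYKKKK
KKKKKKKK
KKKKKKKK
KKKKKKKK

Answer: KKKKKKKK
KGKKKKKK
KKKKKKKK
KKKKKKKK
KKKYKKKK
KKKKKKKK
KKKKKKKK
KKKKKKKK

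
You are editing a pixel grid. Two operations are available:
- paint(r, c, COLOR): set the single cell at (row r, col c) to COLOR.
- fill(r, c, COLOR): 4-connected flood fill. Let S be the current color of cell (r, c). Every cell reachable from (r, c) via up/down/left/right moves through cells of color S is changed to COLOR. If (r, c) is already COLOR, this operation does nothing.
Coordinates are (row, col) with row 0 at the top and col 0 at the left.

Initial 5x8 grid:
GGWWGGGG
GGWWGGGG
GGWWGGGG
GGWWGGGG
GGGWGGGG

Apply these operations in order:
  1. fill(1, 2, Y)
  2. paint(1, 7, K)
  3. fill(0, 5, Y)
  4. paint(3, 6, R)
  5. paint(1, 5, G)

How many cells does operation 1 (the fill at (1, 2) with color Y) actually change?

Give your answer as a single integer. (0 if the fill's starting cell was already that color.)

Answer: 9

Derivation:
After op 1 fill(1,2,Y) [9 cells changed]:
GGYYGGGG
GGYYGGGG
GGYYGGGG
GGYYGGGG
GGGYGGGG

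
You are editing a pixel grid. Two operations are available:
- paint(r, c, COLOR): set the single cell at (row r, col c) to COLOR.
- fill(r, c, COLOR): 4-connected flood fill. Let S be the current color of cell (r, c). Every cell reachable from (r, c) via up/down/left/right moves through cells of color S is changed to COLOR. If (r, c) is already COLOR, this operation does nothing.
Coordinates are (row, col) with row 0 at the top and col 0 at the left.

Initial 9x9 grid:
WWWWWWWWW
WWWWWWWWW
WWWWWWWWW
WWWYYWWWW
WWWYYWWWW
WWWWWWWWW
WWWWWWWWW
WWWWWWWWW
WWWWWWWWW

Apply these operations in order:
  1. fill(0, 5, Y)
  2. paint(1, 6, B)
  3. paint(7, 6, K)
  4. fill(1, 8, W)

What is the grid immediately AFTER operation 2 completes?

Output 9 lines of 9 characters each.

After op 1 fill(0,5,Y) [77 cells changed]:
YYYYYYYYY
YYYYYYYYY
YYYYYYYYY
YYYYYYYYY
YYYYYYYYY
YYYYYYYYY
YYYYYYYYY
YYYYYYYYY
YYYYYYYYY
After op 2 paint(1,6,B):
YYYYYYYYY
YYYYYYBYY
YYYYYYYYY
YYYYYYYYY
YYYYYYYYY
YYYYYYYYY
YYYYYYYYY
YYYYYYYYY
YYYYYYYYY

Answer: YYYYYYYYY
YYYYYYBYY
YYYYYYYYY
YYYYYYYYY
YYYYYYYYY
YYYYYYYYY
YYYYYYYYY
YYYYYYYYY
YYYYYYYYY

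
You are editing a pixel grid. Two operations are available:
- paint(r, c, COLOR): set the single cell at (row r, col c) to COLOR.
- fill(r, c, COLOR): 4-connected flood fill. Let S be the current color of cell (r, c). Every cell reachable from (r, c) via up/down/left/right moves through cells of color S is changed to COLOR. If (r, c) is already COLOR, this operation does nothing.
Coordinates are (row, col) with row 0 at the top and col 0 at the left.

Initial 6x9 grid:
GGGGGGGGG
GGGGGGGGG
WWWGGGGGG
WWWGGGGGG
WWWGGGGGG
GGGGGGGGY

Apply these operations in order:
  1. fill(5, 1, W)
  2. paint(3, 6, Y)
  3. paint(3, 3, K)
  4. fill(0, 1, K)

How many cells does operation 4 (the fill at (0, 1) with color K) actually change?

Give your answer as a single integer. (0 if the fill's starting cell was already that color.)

After op 1 fill(5,1,W) [44 cells changed]:
WWWWWWWWW
WWWWWWWWW
WWWWWWWWW
WWWWWWWWW
WWWWWWWWW
WWWWWWWWY
After op 2 paint(3,6,Y):
WWWWWWWWW
WWWWWWWWW
WWWWWWWWW
WWWWWWYWW
WWWWWWWWW
WWWWWWWWY
After op 3 paint(3,3,K):
WWWWWWWWW
WWWWWWWWW
WWWWWWWWW
WWWKWWYWW
WWWWWWWWW
WWWWWWWWY
After op 4 fill(0,1,K) [51 cells changed]:
KKKKKKKKK
KKKKKKKKK
KKKKKKKKK
KKKKKKYKK
KKKKKKKKK
KKKKKKKKY

Answer: 51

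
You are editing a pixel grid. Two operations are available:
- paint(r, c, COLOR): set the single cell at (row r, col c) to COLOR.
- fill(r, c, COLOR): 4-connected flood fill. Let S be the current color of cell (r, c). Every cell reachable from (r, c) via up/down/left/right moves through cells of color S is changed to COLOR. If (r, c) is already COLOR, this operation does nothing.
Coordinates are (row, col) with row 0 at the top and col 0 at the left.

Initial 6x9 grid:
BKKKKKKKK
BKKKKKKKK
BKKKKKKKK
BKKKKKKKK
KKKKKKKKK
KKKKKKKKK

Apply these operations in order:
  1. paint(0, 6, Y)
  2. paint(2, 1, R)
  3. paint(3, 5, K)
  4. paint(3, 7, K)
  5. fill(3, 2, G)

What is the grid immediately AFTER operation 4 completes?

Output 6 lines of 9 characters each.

Answer: BKKKKKYKK
BKKKKKKKK
BRKKKKKKK
BKKKKKKKK
KKKKKKKKK
KKKKKKKKK

Derivation:
After op 1 paint(0,6,Y):
BKKKKKYKK
BKKKKKKKK
BKKKKKKKK
BKKKKKKKK
KKKKKKKKK
KKKKKKKKK
After op 2 paint(2,1,R):
BKKKKKYKK
BKKKKKKKK
BRKKKKKKK
BKKKKKKKK
KKKKKKKKK
KKKKKKKKK
After op 3 paint(3,5,K):
BKKKKKYKK
BKKKKKKKK
BRKKKKKKK
BKKKKKKKK
KKKKKKKKK
KKKKKKKKK
After op 4 paint(3,7,K):
BKKKKKYKK
BKKKKKKKK
BRKKKKKKK
BKKKKKKKK
KKKKKKKKK
KKKKKKKKK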